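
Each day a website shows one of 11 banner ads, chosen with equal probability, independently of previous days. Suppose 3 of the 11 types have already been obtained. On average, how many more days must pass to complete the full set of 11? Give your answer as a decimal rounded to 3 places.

Starting from 3 distinct types, each trial gives a new one with probability (11−i)/11 when i types are held, so the wait for the next new type is 11/(11−i).
E = 11/8 + 11/7 + 11/6 + 11/5 + 11/4 + 11/3 + 11/2 + 11/1 = 8371/280 ≈ 29.896.

29.896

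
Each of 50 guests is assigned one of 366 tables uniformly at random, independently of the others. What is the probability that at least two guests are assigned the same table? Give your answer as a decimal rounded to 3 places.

It's easier to compute the probability that all 50 are distinct.
P(all distinct) = 366/366 · 365/366 · ··· · 317/366 ≈ 0.030.
So the probability of at least one match is 1 − 0.030 = 0.970.

0.970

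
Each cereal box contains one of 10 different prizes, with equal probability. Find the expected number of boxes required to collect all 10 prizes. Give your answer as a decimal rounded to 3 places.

After i distinct types are collected, each trial gives a new one with probability (10−i)/10, so the expected wait for the next new type is 10/(10−i).
E = 10/10 + 10/9 + 10/8 + 10/7 + 10/6 + 10/5 + 10/4 + 10/3 + 10/2 + 10/1 = 7381/252 ≈ 29.290.

29.290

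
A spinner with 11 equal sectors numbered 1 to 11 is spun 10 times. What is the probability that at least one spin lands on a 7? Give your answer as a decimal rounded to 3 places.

0.614

P(no spin lands on a 7) = (10/11)^10 ≈ 0.386.
P(at least one) = 1 − 0.386 = 0.614.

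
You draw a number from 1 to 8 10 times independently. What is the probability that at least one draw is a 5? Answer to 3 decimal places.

0.737

P(no draw is a 5) = (7/8)^10 ≈ 0.263.
P(at least one) = 1 − 0.263 = 0.737.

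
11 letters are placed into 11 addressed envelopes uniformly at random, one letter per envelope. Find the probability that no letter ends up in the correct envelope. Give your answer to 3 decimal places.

This is the derangement probability: permutations of 11 with no fixed point.
D(11) = 11! · (1 − 1/1! + 1/2! − ··· + (−1)^11/11!) = 14684570.
P = 14684570/39916800 = 1468457/3991680 ≈ 0.368.

0.368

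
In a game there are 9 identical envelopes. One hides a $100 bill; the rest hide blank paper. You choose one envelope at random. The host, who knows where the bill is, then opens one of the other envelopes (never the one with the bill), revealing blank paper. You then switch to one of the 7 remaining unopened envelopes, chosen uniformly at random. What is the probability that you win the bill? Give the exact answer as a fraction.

8/63

Your original envelope holds the bill with probability 1/9, so the other 8 collectively hold it with probability 8/9.
The host can always find an empty envelope to open, so this doesn't change that 8/9; it is now spread over the 7 remaining unopened envelopes.
P(win by switching) = (8/9) · (1/7) = 8/63.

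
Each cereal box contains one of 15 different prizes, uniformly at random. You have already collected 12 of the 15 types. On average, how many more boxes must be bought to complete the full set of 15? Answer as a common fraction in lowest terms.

55/2

Starting from 12 distinct types, each trial gives a new one with probability (15−i)/15 when i types are held, so the wait for the next new type is 15/(15−i).
E = 15/3 + 15/2 + 15/1 = 55/2.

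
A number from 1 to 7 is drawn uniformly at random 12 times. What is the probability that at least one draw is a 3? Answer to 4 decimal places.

P(no draw is a 3) = (6/7)^12 ≈ 0.1573.
P(at least one) = 1 − 0.1573 = 0.8427.

0.8427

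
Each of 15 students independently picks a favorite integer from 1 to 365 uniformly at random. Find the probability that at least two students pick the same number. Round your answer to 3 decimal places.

0.253

It's easier to compute the probability that all 15 are distinct.
P(all distinct) = 365/365 · 364/365 · ··· · 351/365 ≈ 0.747.
So the probability of at least one match is 1 − 0.747 = 0.253.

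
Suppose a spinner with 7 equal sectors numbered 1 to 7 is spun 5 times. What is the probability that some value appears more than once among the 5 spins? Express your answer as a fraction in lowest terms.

2041/2401

P(all 5 different) = 7/7 · 6/7 · ··· · 3/7 = 360/2401.
P(at least two equal) = 1 − 360/2401 = 2041/2401.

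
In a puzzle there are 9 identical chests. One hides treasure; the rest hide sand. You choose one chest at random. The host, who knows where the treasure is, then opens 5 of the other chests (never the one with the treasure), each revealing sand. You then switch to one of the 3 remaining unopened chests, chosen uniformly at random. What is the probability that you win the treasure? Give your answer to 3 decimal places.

Your original chest holds the treasure with probability 1/9, so the other 8 collectively hold it with probability 8/9.
The host can always find 5 empty chests to open, so the reveals don't change that 8/9; it is now spread over the 3 remaining unopened chests.
P(win by switching) = (8/9) · (1/3) = 8/27 ≈ 0.296.

0.296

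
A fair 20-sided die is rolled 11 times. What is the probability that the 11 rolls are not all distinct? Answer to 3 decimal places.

P(all 11 different) = 20/20 · 19/20 · ··· · 10/20 ≈ 0.033.
P(at least two equal) = 1 − 0.033 = 0.967.

0.967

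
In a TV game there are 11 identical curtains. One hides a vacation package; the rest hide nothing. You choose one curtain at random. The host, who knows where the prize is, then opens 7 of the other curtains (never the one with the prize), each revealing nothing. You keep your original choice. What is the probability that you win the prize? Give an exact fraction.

The host can always open 7 empty curtains regardless of your choice, so the reveals give no information about your original curtain.
P(win by staying) = 1/11.

1/11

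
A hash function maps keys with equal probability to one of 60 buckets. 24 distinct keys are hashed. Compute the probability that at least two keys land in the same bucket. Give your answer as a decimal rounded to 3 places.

0.995

It's easier to compute the probability that all 24 are distinct.
P(all distinct) = 60/60 · 59/60 · ··· · 37/60 ≈ 0.005.
So the probability of at least one match is 1 − 0.005 = 0.995.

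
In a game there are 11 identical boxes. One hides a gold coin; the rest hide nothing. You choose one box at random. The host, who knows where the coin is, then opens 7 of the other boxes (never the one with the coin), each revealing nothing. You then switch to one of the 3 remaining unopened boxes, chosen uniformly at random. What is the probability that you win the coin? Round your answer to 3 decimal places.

0.303

Your original box holds the coin with probability 1/11, so the other 10 collectively hold it with probability 10/11.
The host can always find 7 empty boxes to open, so the reveals don't change that 10/11; it is now spread over the 3 remaining unopened boxes.
P(win by switching) = (10/11) · (1/3) = 10/33 ≈ 0.303.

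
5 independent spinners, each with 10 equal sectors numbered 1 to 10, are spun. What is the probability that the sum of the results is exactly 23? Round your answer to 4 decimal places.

There are 10^5 = 100000 equally likely outcomes.
The number of ordered 5-tuples from {1,…,10} summing to 23 is 4840.
P(sum = 23) = 4840/100000 = 121/2500 ≈ 0.0484.

0.0484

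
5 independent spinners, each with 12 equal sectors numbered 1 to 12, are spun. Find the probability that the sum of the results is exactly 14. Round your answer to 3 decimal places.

There are 12^5 = 248832 equally likely outcomes.
The number of ordered 5-tuples from {1,…,12} summing to 14 is 715.
P(sum = 14) = 715/248832 ≈ 0.003.

0.003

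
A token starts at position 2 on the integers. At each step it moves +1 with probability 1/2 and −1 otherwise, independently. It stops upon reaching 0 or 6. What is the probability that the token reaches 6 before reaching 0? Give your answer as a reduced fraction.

1/3

With a fair step, P(i) = ½P(i−1) + ½P(i+1) with P(0)=0, P(6)=1 has the linear solution P(i) = i/6.
P(2) = 2/6 = 1/3.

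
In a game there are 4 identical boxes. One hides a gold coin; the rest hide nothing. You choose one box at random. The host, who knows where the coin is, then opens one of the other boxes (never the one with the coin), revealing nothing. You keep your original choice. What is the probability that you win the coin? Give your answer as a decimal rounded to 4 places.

The host can always open an empty box regardless of your choice, so this gives no information about your original box.
P(win by staying) = 1/4 ≈ 0.2500.

0.2500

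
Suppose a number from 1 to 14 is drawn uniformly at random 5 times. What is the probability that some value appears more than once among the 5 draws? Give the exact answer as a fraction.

P(all 5 different) = 14/14 · 13/14 · ··· · 10/14 = 2145/4802.
P(at least two equal) = 1 − 2145/4802 = 2657/4802.

2657/4802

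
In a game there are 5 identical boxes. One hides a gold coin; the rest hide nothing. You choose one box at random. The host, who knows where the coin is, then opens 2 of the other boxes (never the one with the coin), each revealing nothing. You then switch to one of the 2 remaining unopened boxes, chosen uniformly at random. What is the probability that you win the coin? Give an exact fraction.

Your original box holds the coin with probability 1/5, so the other 4 collectively hold it with probability 4/5.
The host can always find 2 empty boxes to open, so the reveals don't change that 4/5; it is now spread over the 2 remaining unopened boxes.
P(win by switching) = (4/5) · (1/2) = 2/5.

2/5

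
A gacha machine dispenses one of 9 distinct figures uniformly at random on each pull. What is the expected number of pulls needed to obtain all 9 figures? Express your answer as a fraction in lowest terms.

After i distinct types are collected, each trial gives a new one with probability (9−i)/9, so the expected wait for the next new type is 9/(9−i).
E = 9/9 + 9/8 + 9/7 + 9/6 + 9/5 + 9/4 + 9/3 + 9/2 + 9/1 = 7129/280.

7129/280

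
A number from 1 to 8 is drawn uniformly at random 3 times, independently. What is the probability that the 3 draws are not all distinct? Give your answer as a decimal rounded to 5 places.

0.34375

P(all 3 different) = 8/8 · 7/8 · ··· · 6/8 ≈ 0.65625.
P(at least two equal) = 1 − 0.65625 = 0.34375.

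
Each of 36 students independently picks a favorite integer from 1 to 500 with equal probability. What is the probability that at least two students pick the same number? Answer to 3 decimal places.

It's easier to compute the probability that all 36 are distinct.
P(all distinct) = 500/500 · 499/500 · ··· · 465/500 ≈ 0.275.
So the probability of at least one match is 1 − 0.275 = 0.725.

0.725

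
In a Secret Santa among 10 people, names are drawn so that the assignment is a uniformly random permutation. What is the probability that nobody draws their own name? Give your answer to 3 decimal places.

0.368

This is the derangement probability: permutations of 10 with no fixed point.
D(10) = 10! · (1 − 1/1! + 1/2! − ··· + (−1)^10/10!) = 1334961.
P = 1334961/3628800 = 16481/44800 ≈ 0.368.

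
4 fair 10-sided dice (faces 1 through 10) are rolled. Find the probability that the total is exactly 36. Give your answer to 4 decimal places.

There are 10^4 = 10000 equally likely outcomes.
The number of ordered 4-tuples from {1,…,10} summing to 36 is 35.
P(sum = 36) = 35/10000 = 7/2000 ≈ 0.0035.

0.0035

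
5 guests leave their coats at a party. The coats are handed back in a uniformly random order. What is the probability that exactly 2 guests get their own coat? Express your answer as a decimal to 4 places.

Choose which 2 of the 5 are fixed: C(5,2) = 10 ways.
The remaining 3 must have no fixed point: D(3) = 2.
P = 10·2/120 = 1/6 ≈ 0.1667.

0.1667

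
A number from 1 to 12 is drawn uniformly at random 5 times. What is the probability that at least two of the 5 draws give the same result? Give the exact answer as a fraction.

89/144

P(all 5 different) = 12/12 · 11/12 · ··· · 8/12 = 55/144.
P(at least two equal) = 1 − 55/144 = 89/144.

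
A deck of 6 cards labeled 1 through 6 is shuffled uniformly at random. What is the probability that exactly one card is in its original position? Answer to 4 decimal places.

0.3667

Choose which one is fixed: C(6,1) = 6 ways.
The remaining 5 must have no fixed point: D(5) = 44.
P = 6·44/720 = 11/30 ≈ 0.3667.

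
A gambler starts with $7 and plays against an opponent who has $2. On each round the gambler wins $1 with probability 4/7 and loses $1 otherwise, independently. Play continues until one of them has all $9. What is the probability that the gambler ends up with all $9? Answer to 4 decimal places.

Let r = q/p = (3/7)/(4/7) = 3/4. The recurrence P(i) = p·P(i+1) + q·P(i−1) with P(0)=0, P(9)=1 gives P(i) = (1 − r^i)/(1 − r^9).
P(7) = (1 − (3/4)^7) / (1 − (3/4)^9) = 227152/242461 ≈ 0.9369.

0.9369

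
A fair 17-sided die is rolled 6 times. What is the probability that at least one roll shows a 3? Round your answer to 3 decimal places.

P(no roll shows a 3) = (16/17)^6 ≈ 0.695.
P(at least one) = 1 − 0.695 = 0.305.

0.305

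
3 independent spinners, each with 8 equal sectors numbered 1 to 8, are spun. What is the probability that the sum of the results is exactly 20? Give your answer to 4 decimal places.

There are 8^3 = 512 equally likely outcomes.
The number of ordered 3-tuples from {1,…,8} summing to 20 is 15.
P(sum = 20) = 15/512 ≈ 0.0293.

0.0293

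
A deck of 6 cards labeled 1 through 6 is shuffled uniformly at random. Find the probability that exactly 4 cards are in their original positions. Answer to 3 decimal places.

Choose which 4 of the 6 are fixed: C(6,4) = 15 ways.
The remaining 2 must have no fixed point: D(2) = 1.
P = 15·1/720 = 1/48 ≈ 0.021.

0.021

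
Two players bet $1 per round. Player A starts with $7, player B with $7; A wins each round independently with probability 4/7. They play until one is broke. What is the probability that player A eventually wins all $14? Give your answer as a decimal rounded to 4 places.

Let r = q/p = (3/7)/(4/7) = 3/4. The recurrence P(i) = p·P(i+1) + q·P(i−1) with P(0)=0, P(14)=1 gives P(i) = (1 − r^i)/(1 − r^14).
P(7) = (1 − (3/4)^7) / (1 − (3/4)^14) = 16384/18571 ≈ 0.8822.

0.8822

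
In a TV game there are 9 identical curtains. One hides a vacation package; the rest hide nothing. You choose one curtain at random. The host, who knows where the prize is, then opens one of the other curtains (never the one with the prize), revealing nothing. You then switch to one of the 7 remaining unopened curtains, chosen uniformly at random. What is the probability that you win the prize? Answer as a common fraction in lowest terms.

Your original curtain holds the prize with probability 1/9, so the other 8 collectively hold it with probability 8/9.
The host can always find an empty curtain to open, so this doesn't change that 8/9; it is now spread over the 7 remaining unopened curtains.
P(win by switching) = (8/9) · (1/7) = 8/63.

8/63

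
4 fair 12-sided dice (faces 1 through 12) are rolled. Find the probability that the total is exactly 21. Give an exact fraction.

229/5184

There are 12^4 = 20736 equally likely outcomes.
The number of ordered 4-tuples from {1,…,12} summing to 21 is 916.
P(sum = 21) = 916/20736 = 229/5184.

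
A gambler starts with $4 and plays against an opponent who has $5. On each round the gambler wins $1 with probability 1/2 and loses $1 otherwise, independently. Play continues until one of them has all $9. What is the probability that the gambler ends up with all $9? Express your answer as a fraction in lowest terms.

With a fair step, P(i) = ½P(i−1) + ½P(i+1) with P(0)=0, P(9)=1 has the linear solution P(i) = i/9.
P(4) = 4/9.

4/9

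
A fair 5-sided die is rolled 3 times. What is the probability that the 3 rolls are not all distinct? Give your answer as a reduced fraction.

P(all 3 different) = 5/5 · 4/5 · ··· · 3/5 = 12/25.
P(at least two equal) = 1 − 12/25 = 13/25.

13/25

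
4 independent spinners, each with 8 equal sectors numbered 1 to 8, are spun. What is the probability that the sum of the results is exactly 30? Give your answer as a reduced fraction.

5/2048

There are 8^4 = 4096 equally likely outcomes.
The number of ordered 4-tuples from {1,…,8} summing to 30 is 10.
P(sum = 30) = 10/4096 = 5/2048.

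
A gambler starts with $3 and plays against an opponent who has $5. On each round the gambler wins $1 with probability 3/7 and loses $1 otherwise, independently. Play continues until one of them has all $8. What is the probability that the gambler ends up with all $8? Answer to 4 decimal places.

0.1525

Let r = q/p = (4/7)/(3/7) = 4/3. The recurrence P(i) = p·P(i+1) + q·P(i−1) with P(0)=0, P(8)=1 gives P(i) = (1 − r^i)/(1 − r^8).
P(3) = (1 − (4/3)^3) / (1 − (4/3)^8) = 8991/58975 ≈ 0.1525.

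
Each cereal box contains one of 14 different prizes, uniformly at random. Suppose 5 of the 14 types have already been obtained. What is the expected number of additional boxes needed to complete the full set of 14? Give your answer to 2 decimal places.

Starting from 5 distinct types, each trial gives a new one with probability (14−i)/14 when i types are held, so the wait for the next new type is 14/(14−i).
E = 14/9 + 14/8 + 14/7 + 14/6 + 14/5 + 14/4 + 14/3 + 14/2 + 14/1 = 7129/180 ≈ 39.61.

39.61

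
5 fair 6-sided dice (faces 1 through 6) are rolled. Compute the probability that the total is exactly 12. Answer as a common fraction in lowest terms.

There are 6^5 = 7776 equally likely outcomes.
The number of ordered 5-tuples from {1,…,6} summing to 12 is 305.
P(sum = 12) = 305/7776.

305/7776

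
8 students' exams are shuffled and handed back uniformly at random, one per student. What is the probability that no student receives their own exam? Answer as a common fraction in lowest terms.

This is the derangement probability: permutations of 8 with no fixed point.
D(8) = 8! · (1 − 1/1! + 1/2! − ··· + (−1)^8/8!) = 14833.
P = 14833/40320 = 2119/5760.

2119/5760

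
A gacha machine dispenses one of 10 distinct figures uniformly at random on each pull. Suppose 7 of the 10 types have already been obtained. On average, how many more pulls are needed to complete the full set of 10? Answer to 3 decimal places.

Starting from 7 distinct types, each trial gives a new one with probability (10−i)/10 when i types are held, so the wait for the next new type is 10/(10−i).
E = 10/3 + 10/2 + 10/1 = 55/3 ≈ 18.333.

18.333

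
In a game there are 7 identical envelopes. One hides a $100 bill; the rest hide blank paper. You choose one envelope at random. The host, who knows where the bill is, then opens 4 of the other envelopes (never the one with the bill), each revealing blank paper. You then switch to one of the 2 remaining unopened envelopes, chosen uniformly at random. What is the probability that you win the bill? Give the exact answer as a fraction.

Your original envelope holds the bill with probability 1/7, so the other 6 collectively hold it with probability 6/7.
The host can always find 4 empty envelopes to open, so the reveals don't change that 6/7; it is now spread over the 2 remaining unopened envelopes.
P(win by switching) = (6/7) · (1/2) = 3/7.

3/7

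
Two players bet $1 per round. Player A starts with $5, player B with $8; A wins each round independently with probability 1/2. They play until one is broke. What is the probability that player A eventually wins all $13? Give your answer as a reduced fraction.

5/13

With a fair step, P(i) = ½P(i−1) + ½P(i+1) with P(0)=0, P(13)=1 has the linear solution P(i) = i/13.
P(5) = 5/13.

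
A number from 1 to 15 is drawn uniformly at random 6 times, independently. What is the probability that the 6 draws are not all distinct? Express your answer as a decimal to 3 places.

0.684

P(all 6 different) = 15/15 · 14/15 · ··· · 10/15 ≈ 0.316.
P(at least two equal) = 1 − 0.316 = 0.684.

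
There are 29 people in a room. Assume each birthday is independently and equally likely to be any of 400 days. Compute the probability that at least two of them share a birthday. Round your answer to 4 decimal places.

0.6465

It's easier to compute the probability that all 29 are distinct.
P(all distinct) = 400/400 · 399/400 · ··· · 372/400 ≈ 0.3535.
So the probability of at least one match is 1 − 0.3535 = 0.6465.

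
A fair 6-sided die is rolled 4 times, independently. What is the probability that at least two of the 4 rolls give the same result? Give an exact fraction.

13/18

P(all 4 different) = 6/6 · 5/6 · ··· · 3/6 = 5/18.
P(at least two equal) = 1 − 5/18 = 13/18.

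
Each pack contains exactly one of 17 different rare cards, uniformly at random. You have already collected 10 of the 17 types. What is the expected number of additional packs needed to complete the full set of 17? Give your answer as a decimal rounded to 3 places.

44.079

Starting from 10 distinct types, each trial gives a new one with probability (17−i)/17 when i types are held, so the wait for the next new type is 17/(17−i).
E = 17/7 + 17/6 + 17/5 + 17/4 + 17/3 + 17/2 + 17/1 = 6171/140 ≈ 44.079.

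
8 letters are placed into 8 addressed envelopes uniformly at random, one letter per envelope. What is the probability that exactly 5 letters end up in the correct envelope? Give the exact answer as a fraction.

1/360

Choose which 5 of the 8 are fixed: C(8,5) = 56 ways.
The remaining 3 must have no fixed point: D(3) = 2.
P = 56·2/40320 = 1/360.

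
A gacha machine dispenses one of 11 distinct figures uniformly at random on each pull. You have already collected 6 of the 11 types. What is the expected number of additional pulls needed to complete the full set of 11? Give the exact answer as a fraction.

1507/60

Starting from 6 distinct types, each trial gives a new one with probability (11−i)/11 when i types are held, so the wait for the next new type is 11/(11−i).
E = 11/5 + 11/4 + 11/3 + 11/2 + 11/1 = 1507/60.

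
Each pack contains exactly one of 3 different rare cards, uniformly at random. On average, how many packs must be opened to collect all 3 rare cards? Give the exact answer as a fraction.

After i distinct types are collected, each trial gives a new one with probability (3−i)/3, so the expected wait for the next new type is 3/(3−i).
E = 3/3 + 3/2 + 3/1 = 11/2.

11/2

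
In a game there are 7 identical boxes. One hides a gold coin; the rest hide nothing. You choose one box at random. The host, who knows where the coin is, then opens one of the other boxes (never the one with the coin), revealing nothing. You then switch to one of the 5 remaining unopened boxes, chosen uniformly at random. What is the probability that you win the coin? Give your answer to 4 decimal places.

Your original box holds the coin with probability 1/7, so the other 6 collectively hold it with probability 6/7.
The host can always find an empty box to open, so this doesn't change that 6/7; it is now spread over the 5 remaining unopened boxes.
P(win by switching) = (6/7) · (1/5) = 6/35 ≈ 0.1714.

0.1714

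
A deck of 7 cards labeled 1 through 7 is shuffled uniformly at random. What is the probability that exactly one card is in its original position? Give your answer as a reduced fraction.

Choose which one is fixed: C(7,1) = 7 ways.
The remaining 6 must have no fixed point: D(6) = 265.
P = 7·265/5040 = 53/144.

53/144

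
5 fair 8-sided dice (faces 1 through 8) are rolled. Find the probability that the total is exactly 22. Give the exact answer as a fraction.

615/8192

There are 8^5 = 32768 equally likely outcomes.
The number of ordered 5-tuples from {1,…,8} summing to 22 is 2460.
P(sum = 22) = 2460/32768 = 615/8192.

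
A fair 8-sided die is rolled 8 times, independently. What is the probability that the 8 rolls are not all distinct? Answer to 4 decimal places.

P(all 8 different) = 8/8 · 7/8 · ··· · 1/8 ≈ 0.0024.
P(at least two equal) = 1 − 0.0024 = 0.9976.

0.9976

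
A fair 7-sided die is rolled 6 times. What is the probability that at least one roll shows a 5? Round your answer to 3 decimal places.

0.603

P(no roll shows a 5) = (6/7)^6 ≈ 0.397.
P(at least one) = 1 − 0.397 = 0.603.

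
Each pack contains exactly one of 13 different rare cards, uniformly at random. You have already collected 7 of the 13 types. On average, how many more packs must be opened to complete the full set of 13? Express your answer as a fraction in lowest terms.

Starting from 7 distinct types, each trial gives a new one with probability (13−i)/13 when i types are held, so the wait for the next new type is 13/(13−i).
E = 13/6 + 13/5 + 13/4 + 13/3 + 13/2 + 13/1 = 637/20.

637/20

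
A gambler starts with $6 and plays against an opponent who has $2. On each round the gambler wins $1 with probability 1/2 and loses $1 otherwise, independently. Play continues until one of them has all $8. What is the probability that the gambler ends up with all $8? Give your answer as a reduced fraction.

With a fair step, P(i) = ½P(i−1) + ½P(i+1) with P(0)=0, P(8)=1 has the linear solution P(i) = i/8.
P(6) = 6/8 = 3/4.

3/4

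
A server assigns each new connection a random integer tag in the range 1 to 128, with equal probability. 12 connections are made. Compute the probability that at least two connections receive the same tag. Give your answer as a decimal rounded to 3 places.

It's easier to compute the probability that all 12 are distinct.
P(all distinct) = 128/128 · 127/128 · ··· · 117/128 ≈ 0.588.
So the probability of at least one match is 1 − 0.588 = 0.412.

0.412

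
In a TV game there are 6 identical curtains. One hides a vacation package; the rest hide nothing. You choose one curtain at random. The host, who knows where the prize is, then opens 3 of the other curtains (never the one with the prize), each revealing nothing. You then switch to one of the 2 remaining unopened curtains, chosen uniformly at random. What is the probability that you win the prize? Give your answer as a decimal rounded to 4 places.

Your original curtain holds the prize with probability 1/6, so the other 5 collectively hold it with probability 5/6.
The host can always find 3 empty curtains to open, so the reveals don't change that 5/6; it is now spread over the 2 remaining unopened curtains.
P(win by switching) = (5/6) · (1/2) = 5/12 ≈ 0.4167.

0.4167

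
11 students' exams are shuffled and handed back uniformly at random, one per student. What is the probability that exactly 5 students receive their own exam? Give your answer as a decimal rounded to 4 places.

0.0031

Choose which 5 of the 11 are fixed: C(11,5) = 462 ways.
The remaining 6 must have no fixed point: D(6) = 265.
P = 462·265/39916800 = 53/17280 ≈ 0.0031.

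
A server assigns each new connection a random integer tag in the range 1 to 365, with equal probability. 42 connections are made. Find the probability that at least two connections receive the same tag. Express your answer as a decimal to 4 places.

0.9140

It's easier to compute the probability that all 42 are distinct.
P(all distinct) = 365/365 · 364/365 · ··· · 324/365 ≈ 0.0860.
So the probability of at least one match is 1 − 0.0860 = 0.9140.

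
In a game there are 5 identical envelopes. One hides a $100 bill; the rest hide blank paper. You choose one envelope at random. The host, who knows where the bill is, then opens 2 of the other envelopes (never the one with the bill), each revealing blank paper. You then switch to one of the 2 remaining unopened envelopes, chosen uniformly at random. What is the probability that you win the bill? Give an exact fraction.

2/5

Your original envelope holds the bill with probability 1/5, so the other 4 collectively hold it with probability 4/5.
The host can always find 2 empty envelopes to open, so the reveals don't change that 4/5; it is now spread over the 2 remaining unopened envelopes.
P(win by switching) = (4/5) · (1/2) = 2/5.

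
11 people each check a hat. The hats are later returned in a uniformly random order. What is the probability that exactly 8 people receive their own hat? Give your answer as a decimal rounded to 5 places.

0.00001

Choose which 8 of the 11 are fixed: C(11,8) = 165 ways.
The remaining 3 must have no fixed point: D(3) = 2.
P = 165·2/39916800 = 1/120960 ≈ 0.00001.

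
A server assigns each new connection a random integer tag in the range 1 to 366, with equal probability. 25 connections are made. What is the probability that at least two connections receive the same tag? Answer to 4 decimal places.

It's easier to compute the probability that all 25 are distinct.
P(all distinct) = 366/366 · 365/366 · ··· · 342/366 ≈ 0.4323.
So the probability of at least one match is 1 − 0.4323 = 0.5677.

0.5677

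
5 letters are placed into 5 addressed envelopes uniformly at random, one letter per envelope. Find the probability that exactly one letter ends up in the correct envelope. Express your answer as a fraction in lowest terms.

Choose which one is fixed: C(5,1) = 5 ways.
The remaining 4 must have no fixed point: D(4) = 9.
P = 5·9/120 = 3/8.

3/8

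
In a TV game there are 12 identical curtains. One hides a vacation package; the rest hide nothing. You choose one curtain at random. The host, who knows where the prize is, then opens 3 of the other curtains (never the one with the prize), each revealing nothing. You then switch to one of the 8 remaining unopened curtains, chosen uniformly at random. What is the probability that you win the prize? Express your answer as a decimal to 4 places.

Your original curtain holds the prize with probability 1/12, so the other 11 collectively hold it with probability 11/12.
The host can always find 3 empty curtains to open, so the reveals don't change that 11/12; it is now spread over the 8 remaining unopened curtains.
P(win by switching) = (11/12) · (1/8) = 11/96 ≈ 0.1146.

0.1146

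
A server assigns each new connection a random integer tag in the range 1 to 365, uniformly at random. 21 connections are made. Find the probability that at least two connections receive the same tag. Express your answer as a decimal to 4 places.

0.4437

It's easier to compute the probability that all 21 are distinct.
P(all distinct) = 365/365 · 364/365 · ··· · 345/365 ≈ 0.5563.
So the probability of at least one match is 1 − 0.5563 = 0.4437.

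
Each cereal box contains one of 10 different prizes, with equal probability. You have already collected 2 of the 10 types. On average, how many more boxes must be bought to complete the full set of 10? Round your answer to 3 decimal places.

27.179

Starting from 2 distinct types, each trial gives a new one with probability (10−i)/10 when i types are held, so the wait for the next new type is 10/(10−i).
E = 10/8 + 10/7 + 10/6 + 10/5 + 10/4 + 10/3 + 10/2 + 10/1 = 761/28 ≈ 27.179.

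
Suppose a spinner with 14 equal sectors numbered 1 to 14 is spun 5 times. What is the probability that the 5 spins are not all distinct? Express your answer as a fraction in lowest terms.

P(all 5 different) = 14/14 · 13/14 · ··· · 10/14 = 2145/4802.
P(at least two equal) = 1 − 2145/4802 = 2657/4802.

2657/4802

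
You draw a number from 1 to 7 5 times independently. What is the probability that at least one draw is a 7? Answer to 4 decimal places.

P(no draw is a 7) = (6/7)^5 ≈ 0.4627.
P(at least one) = 1 − 0.4627 = 0.5373.

0.5373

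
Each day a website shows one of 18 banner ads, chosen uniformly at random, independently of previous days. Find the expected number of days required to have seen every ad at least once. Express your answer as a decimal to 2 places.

62.91

After i distinct types are collected, each trial gives a new one with probability (18−i)/18, so the expected wait for the next new type is 18/(18−i).
E = 18/18 + 18/17 + 18/16 + 18/15 + 18/14 + 18/13 + 18/12 + 18/11 + 18/10 + 18/9 + 18/8 + 18/7 + 18/6 + 18/5 + 18/4 + 18/3 + 18/2 + 18/1 = 42822903/680680 ≈ 62.91.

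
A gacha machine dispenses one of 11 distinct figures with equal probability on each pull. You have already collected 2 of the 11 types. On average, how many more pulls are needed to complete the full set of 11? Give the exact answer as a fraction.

Starting from 2 distinct types, each trial gives a new one with probability (11−i)/11 when i types are held, so the wait for the next new type is 11/(11−i).
E = 11/9 + 11/8 + 11/7 + 11/6 + 11/5 + 11/4 + 11/3 + 11/2 + 11/1 = 78419/2520.

78419/2520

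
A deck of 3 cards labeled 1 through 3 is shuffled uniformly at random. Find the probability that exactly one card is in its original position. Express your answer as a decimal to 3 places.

Choose which one is fixed: C(3,1) = 3 ways.
The remaining 2 must have no fixed point: D(2) = 1.
P = 3·1/6 = 1/2 ≈ 0.500.

0.500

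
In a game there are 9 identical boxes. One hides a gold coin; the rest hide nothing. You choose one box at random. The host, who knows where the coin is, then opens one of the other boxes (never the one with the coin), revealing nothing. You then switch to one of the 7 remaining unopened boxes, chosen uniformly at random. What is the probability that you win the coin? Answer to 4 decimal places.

Your original box holds the coin with probability 1/9, so the other 8 collectively hold it with probability 8/9.
The host can always find an empty box to open, so this doesn't change that 8/9; it is now spread over the 7 remaining unopened boxes.
P(win by switching) = (8/9) · (1/7) = 8/63 ≈ 0.1270.

0.1270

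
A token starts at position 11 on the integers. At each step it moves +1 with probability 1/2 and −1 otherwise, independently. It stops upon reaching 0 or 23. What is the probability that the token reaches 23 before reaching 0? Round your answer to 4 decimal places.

With a fair step, P(i) = ½P(i−1) + ½P(i+1) with P(0)=0, P(23)=1 has the linear solution P(i) = i/23.
P(11) = 11/23 ≈ 0.4783.

0.4783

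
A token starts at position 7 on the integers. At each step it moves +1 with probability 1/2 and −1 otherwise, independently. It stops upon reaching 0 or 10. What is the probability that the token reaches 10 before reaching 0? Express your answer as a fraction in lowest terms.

7/10

With a fair step, P(i) = ½P(i−1) + ½P(i+1) with P(0)=0, P(10)=1 has the linear solution P(i) = i/10.
P(7) = 7/10.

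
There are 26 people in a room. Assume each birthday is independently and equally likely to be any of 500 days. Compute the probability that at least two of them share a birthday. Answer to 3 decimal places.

0.484

It's easier to compute the probability that all 26 are distinct.
P(all distinct) = 500/500 · 499/500 · ··· · 475/500 ≈ 0.516.
So the probability of at least one match is 1 − 0.516 = 0.484.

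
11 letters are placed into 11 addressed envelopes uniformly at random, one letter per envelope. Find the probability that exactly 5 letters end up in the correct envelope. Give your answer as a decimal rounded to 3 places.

0.003

Choose which 5 of the 11 are fixed: C(11,5) = 462 ways.
The remaining 6 must have no fixed point: D(6) = 265.
P = 462·265/39916800 = 53/17280 ≈ 0.003.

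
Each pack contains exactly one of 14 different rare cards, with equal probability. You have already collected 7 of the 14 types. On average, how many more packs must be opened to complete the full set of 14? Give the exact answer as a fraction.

363/10

Starting from 7 distinct types, each trial gives a new one with probability (14−i)/14 when i types are held, so the wait for the next new type is 14/(14−i).
E = 14/7 + 14/6 + 14/5 + 14/4 + 14/3 + 14/2 + 14/1 = 363/10.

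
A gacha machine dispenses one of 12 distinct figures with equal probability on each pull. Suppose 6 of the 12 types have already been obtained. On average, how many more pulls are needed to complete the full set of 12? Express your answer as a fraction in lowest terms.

147/5

Starting from 6 distinct types, each trial gives a new one with probability (12−i)/12 when i types are held, so the wait for the next new type is 12/(12−i).
E = 12/6 + 12/5 + 12/4 + 12/3 + 12/2 + 12/1 = 147/5.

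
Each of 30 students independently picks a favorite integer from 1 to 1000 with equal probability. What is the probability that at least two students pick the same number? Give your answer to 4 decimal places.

0.3555

It's easier to compute the probability that all 30 are distinct.
P(all distinct) = 1000/1000 · 999/1000 · ··· · 971/1000 ≈ 0.6445.
So the probability of at least one match is 1 − 0.6445 = 0.3555.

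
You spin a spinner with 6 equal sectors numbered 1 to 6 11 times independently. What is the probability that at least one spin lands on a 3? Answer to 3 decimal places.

P(no spin lands on a 3) = (5/6)^11 ≈ 0.135.
P(at least one) = 1 − 0.135 = 0.865.

0.865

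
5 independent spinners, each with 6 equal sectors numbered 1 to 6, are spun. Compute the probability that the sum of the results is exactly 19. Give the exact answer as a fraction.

245/2592

There are 6^5 = 7776 equally likely outcomes.
The number of ordered 5-tuples from {1,…,6} summing to 19 is 735.
P(sum = 19) = 735/7776 = 245/2592.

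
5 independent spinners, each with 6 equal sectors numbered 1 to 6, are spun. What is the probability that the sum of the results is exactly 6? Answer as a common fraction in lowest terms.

There are 6^5 = 7776 equally likely outcomes.
The number of ordered 5-tuples from {1,…,6} summing to 6 is 5.
P(sum = 6) = 5/7776.

5/7776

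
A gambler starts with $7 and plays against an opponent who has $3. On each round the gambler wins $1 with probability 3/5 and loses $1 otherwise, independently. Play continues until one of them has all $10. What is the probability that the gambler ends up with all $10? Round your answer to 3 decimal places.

Let r = q/p = (2/5)/(3/5) = 2/3. The recurrence P(i) = p·P(i+1) + q·P(i−1) with P(0)=0, P(10)=1 gives P(i) = (1 − r^i)/(1 − r^10).
P(7) = (1 − (2/3)^7) / (1 − (2/3)^10) = 55593/58025 ≈ 0.958.

0.958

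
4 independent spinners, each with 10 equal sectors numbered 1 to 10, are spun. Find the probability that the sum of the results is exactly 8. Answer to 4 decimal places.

0.0035

There are 10^4 = 10000 equally likely outcomes.
The number of ordered 4-tuples from {1,…,10} summing to 8 is 35.
P(sum = 8) = 35/10000 = 7/2000 ≈ 0.0035.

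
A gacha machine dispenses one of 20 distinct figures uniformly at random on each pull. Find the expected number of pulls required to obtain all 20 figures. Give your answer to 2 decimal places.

71.95

After i distinct types are collected, each trial gives a new one with probability (20−i)/20, so the expected wait for the next new type is 20/(20−i).
E = 20/20 + 20/19 + 20/18 + 20/17 + 20/16 + 20/15 + 20/14 + 20/13 + 20/12 + 20/11 + 20/10 + 20/9 + 20/8 + 20/7 + 20/6 + 20/5 + 20/4 + 20/3 + 20/2 + 20/1 = 279175675/3879876 ≈ 71.95.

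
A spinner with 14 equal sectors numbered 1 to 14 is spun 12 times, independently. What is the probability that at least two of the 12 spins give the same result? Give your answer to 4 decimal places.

0.9992

P(all 12 different) = 14/14 · 13/14 · ··· · 3/14 ≈ 0.0008.
P(at least two equal) = 1 − 0.0008 = 0.9992.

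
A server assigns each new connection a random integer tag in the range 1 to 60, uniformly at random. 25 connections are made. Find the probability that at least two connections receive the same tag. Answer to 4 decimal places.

It's easier to compute the probability that all 25 are distinct.
P(all distinct) = 60/60 · 59/60 · ··· · 36/60 ≈ 0.0028.
So the probability of at least one match is 1 − 0.0028 = 0.9972.

0.9972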